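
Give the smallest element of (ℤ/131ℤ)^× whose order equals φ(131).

φ(131) = 131 − 1 = 130 = 2 · 5 · 13.
Test candidates g = 2, 3, … against the prime factors q ∈ {2, 5, 13} of φ(131): g is a generator iff g^(130/q) ≢ 1 for every such q.
g = 2: 2^65 ≡ 130; 2^26 ≡ 53; 2^10 ≡ 107 — none is 1, so 2 is a primitive root.
The smallest primitive root modulo 131 is 2.

2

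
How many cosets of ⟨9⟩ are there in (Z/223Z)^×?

2

Since 9 ∈ (Z/223Z)^×, its order divides φ(223) = 223 − 1 = 222 = 2 · 3 · 37.
Divisors of 222: 1, 2, 3, 6, 37, 74, 111, 222.
Evaluate successive powers at the divisors of 222:
9^1 ≡ 9
9^2 ≡ 81
9^3 ≡ 60
9^6 ≡ 32
9^37 ≡ 183
9^74 ≡ 39
9^111 ≡ 1
Thus |⟨9⟩| = ord(9) = 111.
The index is φ(223) / ord(9) = 222 / 111 = 2.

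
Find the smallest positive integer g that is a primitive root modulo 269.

2

φ(269) = 269 − 1 = 268 = 2^2 · 67.
Test candidates g = 2, 3, … against the prime factors q ∈ {2, 67} of φ(269): g is a generator iff g^(268/q) ≢ 1 for every such q.
g = 2: 2^134 ≡ 268; 2^4 ≡ 16 — none is 1, so 2 is a primitive root.
Hence the least primitive root of 269 is 2.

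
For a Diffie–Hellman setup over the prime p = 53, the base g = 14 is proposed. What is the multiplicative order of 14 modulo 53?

Since 14 ∈ (Z/53Z)^×, its order divides φ(53) = 53 − 1 = 52 = 2^2 · 13.
Divisors of 52: 1, 2, 4, 13, 26, 52.
Check 14^d mod 53 for each divisor in increasing order:
14^1 ≡ 14 (mod 53)
14^2 ≡ 37 (mod 53)
14^4 ≡ 44 (mod 53)
14^13 ≡ 23 (mod 53)
14^26 ≡ 52 (mod 53)
14^52 ≡ 1 (mod 53) ✓
The smallest such exponent is 52, so the order of 14 is 52.

52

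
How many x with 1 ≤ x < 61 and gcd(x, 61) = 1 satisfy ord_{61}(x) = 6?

2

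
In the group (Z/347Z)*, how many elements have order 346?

172

φ(347) = 347 − 1 = 346 = 2 · 173.
In a cyclic group of order 346, there are φ(d) elements of order d for each divisor d of 346, and zero for non-divisors.
346 = 2 · 173 divides 346, and φ(346) = 172.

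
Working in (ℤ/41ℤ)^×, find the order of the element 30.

40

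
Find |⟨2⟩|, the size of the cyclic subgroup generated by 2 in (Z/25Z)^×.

20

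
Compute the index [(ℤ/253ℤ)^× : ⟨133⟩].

ord(133) | φ(253) = φ(11·23) = (11−1)·(23−1) = 10·22 = 220 = 2^2 · 5 · 11.
Divisors of 220: 1, 2, 4, 5, 10, 11, 20, 22, 44, 55, 110, 220.
Evaluate successive powers at the divisors of 220:
133^1 ≡ 133 (mod 253)
133^2 ≡ 232 (mod 253)
133^4 ≡ 188 (mod 253)
133^5 ≡ 210 (mod 253)
133^10 ≡ 78 (mod 253)
133^11 ≡ 1 (mod 253) ✓
Thus |⟨133⟩| = ord(133) = 11.
The index is φ(253) / ord(133) = 220 / 11 = 20.

20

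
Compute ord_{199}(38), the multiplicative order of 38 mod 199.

By Lagrange's theorem, ord_199(38) divides φ(199) = 199 − 1 = 198 = 2 · 3^2 · 11.
Divisors of 198: 1, 2, 3, 6, 9, 11, 18, 22, 33, 66, 99, 198.
Compute 38^d (mod 199) for the divisors d until we hit 1:
38^1 ≡ 38 (mod 199)
38^2 ≡ 51 (mod 199)
38^3 ≡ 147 (mod 199)
38^6 ≡ 117 (mod 199)
38^9 ≡ 85 (mod 199)
38^11 ≡ 156 (mod 199)
38^18 ≡ 61 (mod 199)
38^22 ≡ 58 (mod 199)
38^33 ≡ 93 (mod 199)
38^66 ≡ 92 (mod 199)
38^99 ≡ 198 (mod 199)
38^198 ≡ 1 (mod 199) ✓
Therefore the multiplicative order of 38 modulo 199 is 198.

198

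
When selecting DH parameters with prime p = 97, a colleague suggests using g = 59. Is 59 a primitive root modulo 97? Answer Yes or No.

Yes

φ(97) = 97 − 1 = 96 = 2^5 · 3.
59 is a primitive root mod 97 iff 59^(φ(97)/q) ≢ 1 for every prime q | φ(97), i.e. q ∈ {2, 3}.
59^48 ≡ 96 (mod 97)  [q = 2: ≢ 1 ✓]
59^32 ≡ 35 (mod 97)  [q = 3: ≢ 1 ✓]
None equal 1, so ord_97(59) = 96: 59 is a primitive root.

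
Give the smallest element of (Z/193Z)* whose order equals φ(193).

φ(193) = 193 − 1 = 192 = 2^6 · 3.
g is a primitive root iff g^(192/q) ≢ 1 (mod 193) for each prime q ∈ {2, 3}.
g = 2: 2^96 ≡ 1 — hits 1, so not a primitive root.
g = 3: 3^96 ≡ 1 — hits 1, so not a primitive root.
g = 4: 4^96 ≡ 1 — hits 1, so not a primitive root.
g = 5: 5^96 ≡ 192; 5^64 ≡ 84 — none is 1, so 5 is a primitive root.
The smallest primitive root modulo 193 is 5.

5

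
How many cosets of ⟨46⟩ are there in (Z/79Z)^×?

The order of 46 must divide φ(79) = 79 − 1 = 78 = 2 · 3 · 13.
Divisors of 78: 1, 2, 3, 6, 13, 26, 39, 78.
Test each divisor d:
46^1 ≡ 46
46^2 ≡ 62
46^3 ≡ 8
46^6 ≡ 64
46^13 ≡ 1
So ord_79(46) = 13, hence |⟨46⟩| = 13.
[(Z/79Z)^× : ⟨46⟩] = 78/13 = 6.

6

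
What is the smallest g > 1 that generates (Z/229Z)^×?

6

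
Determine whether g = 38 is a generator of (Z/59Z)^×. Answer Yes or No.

Yes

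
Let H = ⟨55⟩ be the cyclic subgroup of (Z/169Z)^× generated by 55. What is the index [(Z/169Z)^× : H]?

4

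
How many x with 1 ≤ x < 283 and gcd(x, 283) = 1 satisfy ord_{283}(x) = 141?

φ(283) = 283 − 1 = 282 = 2 · 3 · 47.
(Z/283Z)^× is cyclic (|G| = 282); a cyclic group of order m has exactly φ(d) elements of each order d | m, and none otherwise.
141 = 3 · 47 divides 282, and φ(141) = 92.

92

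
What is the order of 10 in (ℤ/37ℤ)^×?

3

Since 10 ∈ (Z/37Z)^×, its order divides φ(37) = 37 − 1 = 36 = 2^2 · 3^2.
Divisors of 36: 1, 2, 3, 4, 6, 9, 12, 18, 36.
Test each divisor d:
10^1 ≡ 10 (mod 37)
10^2 ≡ 26 (mod 37)
10^3 ≡ 1 (mod 37) ✓
So ord_37(10) = 3.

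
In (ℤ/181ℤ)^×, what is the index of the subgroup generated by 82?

The order of 82 must divide φ(181) = 181 − 1 = 180 = 2^2 · 3^2 · 5.
Divisors of 180: 1, 2, 3, 4, 5, 6, 9, 10, 12, 15, 18, 20, 30, 36, 45, 60, 90, 180.
Compute 82^d (mod 181) for the divisors d until we hit 1:
82^1 ≡ 82 (mod 181)
82^2 ≡ 27 (mod 181)
82^3 ≡ 42 (mod 181)
82^4 ≡ 5 (mod 181)
82^5 ≡ 48 (mod 181)
82^6 ≡ 135 (mod 181)
82^9 ≡ 59 (mod 181)
82^10 ≡ 132 (mod 181)
82^12 ≡ 125 (mod 181)
82^15 ≡ 1 (mod 181) ✓
Thus |⟨82⟩| = ord(82) = 15.
[(Z/181Z)^× : ⟨82⟩] = 180/15 = 12.

12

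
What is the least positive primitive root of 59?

2

φ(59) = 59 − 1 = 58 = 2 · 29.
Test candidates g = 2, 3, … against the prime factors q ∈ {2, 29} of φ(59): g is a generator iff g^(58/q) ≢ 1 for every such q.
g = 2: 2^29 ≡ 58; 2^2 ≡ 4 — none is 1, so 2 is a primitive root.
So 2 is the smallest generator of (Z/59Z)^×.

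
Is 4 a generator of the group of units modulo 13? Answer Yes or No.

No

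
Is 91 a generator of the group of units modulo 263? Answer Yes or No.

Yes

φ(263) = 263 − 1 = 262 = 2 · 131.
Test 91^(262/q) mod 263 for each prime factor q of 262:
91^131 ≡ 262 (mod 263)  [q = 2: ≢ 1 ✓]
91^2 ≡ 128 (mod 263)  [q = 131: ≢ 1 ✓]
Every test exponent gives a nontrivial residue, hence 91 generates the full group.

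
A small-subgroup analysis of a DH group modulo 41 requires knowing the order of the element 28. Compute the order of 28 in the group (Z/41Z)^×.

40

Since 28 ∈ (Z/41Z)^×, its order divides φ(41) = 41 − 1 = 40 = 2^3 · 5.
Divisors of 40: 1, 2, 4, 5, 8, 10, 20, 40.
Check 28^d mod 41 for each divisor in increasing order:
28^1 ≡ 28 (mod 41)
28^2 ≡ 5 (mod 41)
28^4 ≡ 25 (mod 41)
28^5 ≡ 3 (mod 41)
28^8 ≡ 10 (mod 41)
28^10 ≡ 9 (mod 41)
28^20 ≡ 40 (mod 41)
28^40 ≡ 1 (mod 41) ✓
So ord_41(28) = 40.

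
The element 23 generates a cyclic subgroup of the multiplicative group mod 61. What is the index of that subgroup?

3

The order of 23 must divide φ(61) = 61 − 1 = 60 = 2^2 · 3 · 5.
Divisors of 60: 1, 2, 3, 4, 5, 6, 10, 12, 15, 20, 30, 60.
Compute 23^d (mod 61) for the divisors d until we hit 1:
23^1 ≡ 23 (mod 61)
23^2 ≡ 41 (mod 61)
23^3 ≡ 28 (mod 61)
23^4 ≡ 34 (mod 61)
23^5 ≡ 50 (mod 61)
23^6 ≡ 52 (mod 61)
23^10 ≡ 60 (mod 61)
23^12 ≡ 20 (mod 61)
23^15 ≡ 11 (mod 61)
23^20 ≡ 1 (mod 61) ✓
Thus |⟨23⟩| = ord(23) = 20.
Index = |(Z/61Z)^×| / |⟨23⟩| = 60 / 20 = 3.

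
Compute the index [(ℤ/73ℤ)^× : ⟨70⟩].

Since 70 ∈ (Z/73Z)^×, its order divides φ(73) = 73 − 1 = 72 = 2^3 · 3^2.
Divisors of 72: 1, 2, 3, 4, 6, 8, 9, 12, 18, 24, 36, 72.
Test each divisor d:
70^1 ≡ 70
70^2 ≡ 9
70^3 ≡ 46
70^4 ≡ 8
70^6 ≡ 72
70^8 ≡ 64
70^9 ≡ 27
70^12 ≡ 1
Thus |⟨70⟩| = ord(70) = 12.
Index = |(Z/73Z)^×| / |⟨70⟩| = 72 / 12 = 6.

6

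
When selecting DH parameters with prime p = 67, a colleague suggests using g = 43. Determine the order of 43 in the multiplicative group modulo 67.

22

Since 43 ∈ (Z/67Z)^×, its order divides φ(67) = 67 − 1 = 66 = 2 · 3 · 11.
Divisors of 66: 1, 2, 3, 6, 11, 22, 33, 66.
Evaluate successive powers at the divisors of 66:
43^1 ≡ 43 (mod 67)
43^2 ≡ 40 (mod 67)
43^3 ≡ 45 (mod 67)
43^6 ≡ 15 (mod 67)
43^11 ≡ 66 (mod 67)
43^22 ≡ 1 (mod 67) ✓
Therefore the multiplicative order of 43 modulo 67 is 22.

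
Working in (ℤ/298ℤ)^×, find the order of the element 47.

74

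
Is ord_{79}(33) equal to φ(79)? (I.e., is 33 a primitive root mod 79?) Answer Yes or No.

φ(79) = 79 − 1 = 78 = 2 · 3 · 13.
Test 33^(78/q) mod 79 for each prime factor q of 78:
33^39 ≡ 78 (mod 79)  [q = 2: ≢ 1 ✓]
33^26 ≡ 1 (mod 79)  [q = 3: ≡ 1 ✗]
33^6 ≡ 64 (mod 79)  [q = 13: ≢ 1 ✓]
Since 33^26 ≡ 1, the order of 33 divides 26 < 78, so 33 is not a primitive root.

No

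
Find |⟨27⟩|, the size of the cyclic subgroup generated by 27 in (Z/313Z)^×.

By Lagrange's theorem, ord_313(27) divides φ(313) = 313 − 1 = 312 = 2^3 · 3 · 13.
Divisors of 312: 1, 2, 3, 4, 6, 8, 12, 13, 24, 26, 39, 52, 78, 104, 156, 312.
Check 27^d mod 313 for each divisor in increasing order:
27^1 ≡ 27 (mod 313)
27^2 ≡ 103 (mod 313)
27^3 ≡ 277 (mod 313)
27^4 ≡ 280 (mod 313)
27^6 ≡ 44 (mod 313)
27^8 ≡ 150 (mod 313)
27^12 ≡ 58 (mod 313)
27^13 ≡ 1 (mod 313) ✓
The smallest such exponent is 13, so the order of 27 is 13.

13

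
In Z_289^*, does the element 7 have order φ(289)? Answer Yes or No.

φ(289) = φ(17^2) = 17·(17−1) = 272 = 2^4 · 17.
Test 7^(272/q) mod 289 for each prime factor q of 272:
7^136 ≡ 288 (mod 289)  [q = 2: ≢ 1 ✓]
7^16 ≡ 52 (mod 289)  [q = 17: ≢ 1 ✓]
None equal 1, so ord_289(7) = 272: 7 is a primitive root.

Yes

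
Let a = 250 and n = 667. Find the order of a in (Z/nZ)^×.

308

By Lagrange's theorem, ord_667(250) divides φ(667) = φ(23·29) = (23−1)·(29−1) = 22·28 = 616 = 2^3 · 7 · 11.
Divisors of 616: 1, 2, 4, 7, 8, 11, 14, 22, 28, 44, 56, 77, 88, 154, 308, 616.
Check 250^d mod 667 for each divisor in increasing order:
250^1 ≡ 250 (mod 667)
250^2 ≡ 469 (mod 667)
250^4 ≡ 518 (mod 667)
250^7 ≡ 481 (mod 667)
250^8 ≡ 190 (mod 667)
250^11 ≡ 367 (mod 667)
250^14 ≡ 579 (mod 667)
250^22 ≡ 622 (mod 667)
250^28 ≡ 407 (mod 667)
250^44 ≡ 24 (mod 667)
250^56 ≡ 233 (mod 667)
250^77 ≡ 505 (mod 667)
250^88 ≡ 576 (mod 667)
250^154 ≡ 231 (mod 667)
250^308 ≡ 1 (mod 667) ✓
So ord_667(250) = 308.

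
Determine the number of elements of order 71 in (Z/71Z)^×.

φ(71) = 71 − 1 = 70 = 2 · 5 · 7.
(Z/71Z)^× is cyclic (|G| = 70); a cyclic group of order m has exactly φ(d) elements of each order d | m, and none otherwise.
71 does not divide 70, so no element of (Z/71Z)^× has order 71.

0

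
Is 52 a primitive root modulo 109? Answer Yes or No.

Yes

φ(109) = 109 − 1 = 108 = 2^2 · 3^3.
Test 52^(108/q) mod 109 for each prime factor q of 108:
52^54 ≡ 108 (mod 109)  [q = 2: ≢ 1 ✓]
52^36 ≡ 63 (mod 109)  [q = 3: ≢ 1 ✓]
All checks pass, so 52 has order 108 and is a primitive root modulo 109.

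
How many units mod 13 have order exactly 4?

2

φ(13) = 13 − 1 = 12 = 2^2 · 3.
In a cyclic group of order 12, there are φ(d) elements of order d for each divisor d of 12, and zero for non-divisors.
4 = 2^2 divides 12, and φ(4) = 2.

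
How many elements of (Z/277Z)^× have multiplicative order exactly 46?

22

φ(277) = 277 − 1 = 276 = 2^2 · 3 · 23.
(Z/277Z)^× is cyclic (|G| = 276); a cyclic group of order m has exactly φ(d) elements of each order d | m, and none otherwise.
46 = 2 · 23 divides 276, and φ(46) = 22.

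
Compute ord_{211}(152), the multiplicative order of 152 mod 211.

210

By Lagrange's theorem, ord_211(152) divides φ(211) = 211 − 1 = 210 = 2 · 3 · 5 · 7.
Divisors of 210: 1, 2, 3, 5, 6, 7, 10, 14, 15, 21, 30, 35, 42, 70, 105, 210.
Compute 152^d (mod 211) for the divisors d until we hit 1:
152^1 ≡ 152 (mod 211)
152^2 ≡ 105 (mod 211)
152^3 ≡ 135 (mod 211)
152^5 ≡ 38 (mod 211)
152^6 ≡ 79 (mod 211)
152^7 ≡ 192 (mod 211)
152^10 ≡ 178 (mod 211)
152^14 ≡ 150 (mod 211)
152^15 ≡ 12 (mod 211)
152^21 ≡ 104 (mod 211)
152^30 ≡ 144 (mod 211)
152^35 ≡ 197 (mod 211)
152^42 ≡ 55 (mod 211)
152^70 ≡ 196 (mod 211)
152^105 ≡ 210 (mod 211)
152^210 ≡ 1 (mod 211) ✓
Hence ord(152) = 210.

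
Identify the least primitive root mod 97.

φ(97) = 97 − 1 = 96 = 2^5 · 3.
g is a primitive root iff g^(96/q) ≢ 1 (mod 97) for each prime q ∈ {2, 3}.
g = 2: 2^48 ≡ 1 — hits 1, so not a primitive root.
g = 3: 3^48 ≡ 1 — hits 1, so not a primitive root.
g = 4: 4^48 ≡ 1 — hits 1, so not a primitive root.
g = 5: 5^48 ≡ 96; 5^32 ≡ 35 — none is 1, so 5 is a primitive root.
So 5 is the smallest generator of (Z/97Z)^×.

5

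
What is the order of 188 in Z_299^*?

132

The order of 188 must divide φ(299) = φ(13·23) = (13−1)·(23−1) = 12·22 = 264 = 2^3 · 3 · 11.
Divisors of 264: 1, 2, 3, 4, 6, 8, 11, 12, 22, 24, 33, 44, 66, 88, 132, 264.
Compute 188^d (mod 299) for the divisors d until we hit 1:
188^1 ≡ 188
188^2 ≡ 62
188^3 ≡ 294
188^4 ≡ 256
188^6 ≡ 25
188^8 ≡ 55
188^11 ≡ 24
188^12 ≡ 27
188^22 ≡ 277
188^24 ≡ 131
188^33 ≡ 70
188^44 ≡ 185
188^66 ≡ 116
188^88 ≡ 139
188^132 ≡ 1
Hence ord(188) = 132.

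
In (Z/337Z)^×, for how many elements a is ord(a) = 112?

φ(337) = 337 − 1 = 336 = 2^4 · 3 · 7.
In a cyclic group of order 336, there are φ(d) elements of order d for each divisor d of 336, and zero for non-divisors.
112 = 2^4 · 7 divides 336, and φ(112) = 48.

48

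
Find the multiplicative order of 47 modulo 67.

33

ord(47) | φ(67) = 67 − 1 = 66 = 2 · 3 · 11.
Divisors of 66: 1, 2, 3, 6, 11, 22, 33, 66.
Test each divisor d:
47^1 ≡ 47 (mod 67)
47^2 ≡ 65 (mod 67)
47^3 ≡ 40 (mod 67)
47^6 ≡ 59 (mod 67)
47^11 ≡ 37 (mod 67)
47^22 ≡ 29 (mod 67)
47^33 ≡ 1 (mod 67) ✓
The smallest such exponent is 33, so the order of 47 is 33.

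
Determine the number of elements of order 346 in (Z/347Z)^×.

φ(347) = 347 − 1 = 346 = 2 · 173.
Since (Z/347Z)^× is cyclic of order 346, the number of elements of order d is φ(d) when d | 346 and 0 otherwise.
346 = 2 · 173 divides 346, and φ(346) = 172.

172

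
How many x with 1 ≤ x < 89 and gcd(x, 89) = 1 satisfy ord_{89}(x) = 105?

φ(89) = 89 − 1 = 88 = 2^3 · 11.
Since (Z/89Z)^× is cyclic of order 88, the number of elements of order d is φ(d) when d | 88 and 0 otherwise.
Since 105 ∤ 88, the count is 0.

0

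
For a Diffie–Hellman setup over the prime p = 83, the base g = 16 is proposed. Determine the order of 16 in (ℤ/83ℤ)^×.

41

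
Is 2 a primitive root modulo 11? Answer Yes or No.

Yes

φ(11) = 11 − 1 = 10 = 2 · 5.
It suffices to check that the order of 2 is not a proper divisor of 10: compute 2^(10/q) for q ∈ {2, 5}.
2^5 ≡ 10 (mod 11)  [q = 2: ≢ 1 ✓]
2^2 ≡ 4 (mod 11)  [q = 5: ≢ 1 ✓]
None equal 1, so ord_11(2) = 10: 2 is a primitive root.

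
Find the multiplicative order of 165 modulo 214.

106

The order of 165 must divide φ(214) = φ(2)·φ(107) = 1·106 = 106 = 2 · 53.
Divisors of 106: 1, 2, 53, 106.
Compute 165^d (mod 214) for the divisors d until we hit 1:
165^1 ≡ 165 (mod 214)
165^2 ≡ 47 (mod 214)
165^53 ≡ 213 (mod 214)
165^106 ≡ 1 (mod 214) ✓
Hence ord(165) = 106.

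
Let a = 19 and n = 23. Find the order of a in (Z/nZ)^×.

22

By Lagrange's theorem, ord_23(19) divides φ(23) = 23 − 1 = 22 = 2 · 11.
Divisors of 22: 1, 2, 11, 22.
Test each divisor d:
19^1 ≡ 19 (mod 23)
19^2 ≡ 16 (mod 23)
19^11 ≡ 22 (mod 23)
19^22 ≡ 1 (mod 23) ✓
Therefore the multiplicative order of 19 modulo 23 is 22.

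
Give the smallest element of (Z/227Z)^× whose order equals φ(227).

φ(227) = 227 − 1 = 226 = 2 · 113.
g is a primitive root iff g^(226/q) ≢ 1 (mod 227) for each prime q ∈ {2, 113}.
g = 2: 2^113 ≡ 226; 2^2 ≡ 4 — none is 1, so 2 is a primitive root.
So 2 is the smallest generator of (Z/227Z)^×.

2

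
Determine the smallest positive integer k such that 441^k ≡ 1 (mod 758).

189

By Lagrange's theorem, ord_758(441) divides φ(758) = φ(2)·φ(379) = 1·378 = 378 = 2 · 3^3 · 7.
Divisors of 378: 1, 2, 3, 6, 7, 9, 14, 18, 21, 27, 42, 54, 63, 126, 189, 378.
Check 441^d mod 758 for each divisor in increasing order:
441^1 ≡ 441 (mod 758)
441^2 ≡ 433 (mod 758)
441^3 ≡ 695 (mod 758)
441^6 ≡ 179 (mod 758)
441^7 ≡ 107 (mod 758)
441^9 ≡ 93 (mod 758)
441^14 ≡ 79 (mod 758)
441^18 ≡ 311 (mod 758)
441^21 ≡ 115 (mod 758)
441^27 ≡ 119 (mod 758)
441^42 ≡ 339 (mod 758)
441^54 ≡ 517 (mod 758)
441^63 ≡ 327 (mod 758)
441^126 ≡ 51 (mod 758)
441^189 ≡ 1 (mod 758) ✓
Therefore the multiplicative order of 441 modulo 758 is 189.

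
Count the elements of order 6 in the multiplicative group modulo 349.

φ(349) = 349 − 1 = 348 = 2^2 · 3 · 29.
In a cyclic group of order 348, there are φ(d) elements of order d for each divisor d of 348, and zero for non-divisors.
6 = 2 · 3 divides 348, and φ(6) = 2.

2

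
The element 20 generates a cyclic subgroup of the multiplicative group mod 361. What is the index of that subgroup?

18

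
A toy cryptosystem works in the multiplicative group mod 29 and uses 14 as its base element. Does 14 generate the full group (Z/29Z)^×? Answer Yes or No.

φ(29) = 29 − 1 = 28 = 2^2 · 7.
Test 14^(28/q) mod 29 for each prime factor q of 28:
14^14 ≡ 28 (mod 29)  [q = 2: ≢ 1 ✓]
14^4 ≡ 20 (mod 29)  [q = 7: ≢ 1 ✓]
None equal 1, so ord_29(14) = 28: 14 is a primitive root.

Yes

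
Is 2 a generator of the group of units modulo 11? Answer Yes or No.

φ(11) = 11 − 1 = 10 = 2 · 5.
Test 2^(10/q) mod 11 for each prime factor q of 10:
2^5 ≡ 10 (mod 11)  [q = 2: ≢ 1 ✓]
2^2 ≡ 4 (mod 11)  [q = 5: ≢ 1 ✓]
None equal 1, so ord_11(2) = 10: 2 is a primitive root.

Yes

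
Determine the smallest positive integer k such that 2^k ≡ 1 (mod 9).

6

ord(2) | φ(9) = φ(3^2) = 3·(3−1) = 6 = 2 · 3.
Divisors of 6: 1, 2, 3, 6.
Check 2^d mod 9 for each divisor in increasing order:
2^1 ≡ 2
2^2 ≡ 4
2^3 ≡ 8
2^6 ≡ 1
The smallest such exponent is 6, so the order of 2 is 6.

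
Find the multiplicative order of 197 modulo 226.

112

By Lagrange's theorem, ord_226(197) divides φ(226) = φ(2)·φ(113) = 1·112 = 112 = 2^4 · 7.
Divisors of 112: 1, 2, 4, 7, 8, 14, 16, 28, 56, 112.
Check 197^d mod 226 for each divisor in increasing order:
197^1 ≡ 197
197^2 ≡ 163
197^4 ≡ 127
197^7 ≡ 153
197^8 ≡ 83
197^14 ≡ 131
197^16 ≡ 109
197^28 ≡ 211
197^56 ≡ 225
197^112 ≡ 1
Therefore the multiplicative order of 197 modulo 226 is 112.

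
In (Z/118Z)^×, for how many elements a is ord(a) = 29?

φ(118) = φ(2)·φ(59) = 1·58 = 58 = 2 · 29.
(Z/118Z)^× is cyclic (|G| = 58); a cyclic group of order m has exactly φ(d) elements of each order d | m, and none otherwise.
29 | 58, and φ(29) = 29 − 1 = 28.

28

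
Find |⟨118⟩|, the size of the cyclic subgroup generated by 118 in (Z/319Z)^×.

140

The order of 118 must divide φ(319) = φ(11·29) = (11−1)·(29−1) = 10·28 = 280 = 2^3 · 5 · 7.
Divisors of 280: 1, 2, 4, 5, 7, 8, 10, 14, 20, 28, 35, 40, 56, 70, 140, 280.
Compute 118^d (mod 319) for the divisors d until we hit 1:
118^1 ≡ 118
118^2 ≡ 207
118^4 ≡ 103
118^5 ≡ 32
118^7 ≡ 244
118^8 ≡ 82
118^10 ≡ 67
118^14 ≡ 202
118^20 ≡ 23
118^28 ≡ 291
118^35 ≡ 186
118^40 ≡ 210
118^56 ≡ 146
118^70 ≡ 144
118^140 ≡ 1
So ord_319(118) = 140.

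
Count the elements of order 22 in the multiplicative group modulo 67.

φ(67) = 67 − 1 = 66 = 2 · 3 · 11.
Since (Z/67Z)^× is cyclic of order 66, the number of elements of order d is φ(d) when d | 66 and 0 otherwise.
22 = 2 · 11 divides 66, and φ(22) = 10.

10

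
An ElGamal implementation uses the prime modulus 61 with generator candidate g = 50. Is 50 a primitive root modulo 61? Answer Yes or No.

No

φ(61) = 61 − 1 = 60 = 2^2 · 3 · 5.
It suffices to check that the order of 50 is not a proper divisor of 60: compute 50^(60/q) for q ∈ {2, 3, 5}.
50^30 ≡ 60 (mod 61)  [q = 2: ≢ 1 ✓]
50^20 ≡ 1 (mod 61)  [q = 3: ≡ 1 ✗]
50^12 ≡ 1 (mod 61)  [q = 5: ≡ 1 ✗]
The check at q = 3 fails, so 50 generates a proper subgroup.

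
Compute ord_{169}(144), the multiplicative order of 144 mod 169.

13

The order of 144 must divide φ(169) = φ(13^2) = 13·(13−1) = 156 = 2^2 · 3 · 13.
Divisors of 156: 1, 2, 3, 4, 6, 12, 13, 26, 39, 52, 78, 156.
Evaluate successive powers at the divisors of 156:
144^1 ≡ 144 (mod 169)
144^2 ≡ 118 (mod 169)
144^3 ≡ 92 (mod 169)
144^4 ≡ 66 (mod 169)
144^6 ≡ 14 (mod 169)
144^12 ≡ 27 (mod 169)
144^13 ≡ 1 (mod 169) ✓
The smallest such exponent is 13, so the order of 144 is 13.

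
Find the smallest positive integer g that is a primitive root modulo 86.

φ(86) = φ(2)·φ(43) = 1·42 = 42 = 2 · 3 · 7.
Test candidates g = 2, 3, … against the prime factors q ∈ {2, 3, 7} of φ(86): g is a generator iff g^(42/q) ≢ 1 for every such q.
g = 2: gcd(2, 86) = 2 > 1, not a unit — skip.
g = 3: 3^21 ≡ 85; 3^14 ≡ 79; 3^6 ≡ 41 — none is 1, so 3 is a primitive root.
The smallest primitive root modulo 86 is 3.

3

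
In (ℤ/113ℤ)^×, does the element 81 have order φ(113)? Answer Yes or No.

φ(113) = 113 − 1 = 112 = 2^4 · 7.
It suffices to check that the order of 81 is not a proper divisor of 112: compute 81^(112/q) for q ∈ {2, 7}.
81^56 ≡ 1 (mod 113)  [q = 2: ≡ 1 ✗]
81^16 ≡ 106 (mod 113)  [q = 7: ≢ 1 ✓]
The check at q = 2 fails, so 81 generates a proper subgroup.

No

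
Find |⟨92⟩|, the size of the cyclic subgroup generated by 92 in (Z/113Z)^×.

ord(92) | φ(113) = 113 − 1 = 112 = 2^4 · 7.
Divisors of 112: 1, 2, 4, 7, 8, 14, 16, 28, 56, 112.
Evaluate successive powers at the divisors of 112:
92^1 ≡ 92 (mod 113)
92^2 ≡ 102 (mod 113)
92^4 ≡ 8 (mod 113)
92^7 ≡ 40 (mod 113)
92^8 ≡ 64 (mod 113)
92^14 ≡ 18 (mod 113)
92^16 ≡ 28 (mod 113)
92^28 ≡ 98 (mod 113)
92^56 ≡ 112 (mod 113)
92^112 ≡ 1 (mod 113) ✓
So ord_113(92) = 112.

112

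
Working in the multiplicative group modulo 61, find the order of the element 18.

By Lagrange's theorem, ord_61(18) divides φ(61) = 61 − 1 = 60 = 2^2 · 3 · 5.
Divisors of 60: 1, 2, 3, 4, 5, 6, 10, 12, 15, 20, 30, 60.
Compute 18^d (mod 61) for the divisors d until we hit 1:
18^1 ≡ 18
18^2 ≡ 19
18^3 ≡ 37
18^4 ≡ 56
18^5 ≡ 32
18^6 ≡ 27
18^10 ≡ 48
18^12 ≡ 58
18^15 ≡ 11
18^20 ≡ 47
18^30 ≡ 60
18^60 ≡ 1
So ord_61(18) = 60.

60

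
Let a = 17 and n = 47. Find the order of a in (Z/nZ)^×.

23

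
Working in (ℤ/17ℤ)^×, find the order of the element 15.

8

ord(15) | φ(17) = 17 − 1 = 16 = 2^4.
Divisors of 16: 1, 2, 4, 8, 16.
Check 15^d mod 17 for each divisor in increasing order:
15^1 ≡ 15
15^2 ≡ 4
15^4 ≡ 16
15^8 ≡ 1
The smallest such exponent is 8, so the order of 15 is 8.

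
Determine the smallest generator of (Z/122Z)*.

φ(122) = φ(2)·φ(61) = 1·60 = 60 = 2^2 · 3 · 5.
g is a primitive root iff g^(60/q) ≢ 1 (mod 122) for each prime q ∈ {2, 3, 5}.
g = 2: gcd(2, 122) = 2 > 1, not a unit — skip.
g = 3: 3^30 ≡ 1 — hits 1, so not a primitive root.
g = 4: gcd(4, 122) = 2 > 1, not a unit — skip.
g = 5: 5^30 ≡ 1 — hits 1, so not a primitive root.
g = 6: gcd(6, 122) = 2 > 1, not a unit — skip.
g = 7: 7^30 ≡ 121; 7^20 ≡ 47; 7^12 ≡ 95 — none is 1, so 7 is a primitive root.
Hence the least primitive root of 122 is 7.

7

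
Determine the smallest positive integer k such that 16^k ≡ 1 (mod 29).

7

Since 16 ∈ (Z/29Z)^×, its order divides φ(29) = 29 − 1 = 28 = 2^2 · 7.
Divisors of 28: 1, 2, 4, 7, 14, 28.
Test each divisor d:
16^1 ≡ 16 (mod 29)
16^2 ≡ 24 (mod 29)
16^4 ≡ 25 (mod 29)
16^7 ≡ 1 (mod 29) ✓
Therefore the multiplicative order of 16 modulo 29 is 7.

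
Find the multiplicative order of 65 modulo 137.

ord(65) | φ(137) = 137 − 1 = 136 = 2^3 · 17.
Divisors of 136: 1, 2, 4, 8, 17, 34, 68, 136.
Test each divisor d:
65^1 ≡ 65 (mod 137)
65^2 ≡ 115 (mod 137)
65^4 ≡ 73 (mod 137)
65^8 ≡ 123 (mod 137)
65^17 ≡ 136 (mod 137)
65^34 ≡ 1 (mod 137) ✓
The smallest such exponent is 34, so the order of 65 is 34.

34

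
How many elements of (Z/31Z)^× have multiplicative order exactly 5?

φ(31) = 31 − 1 = 30 = 2 · 3 · 5.
(Z/31Z)^× is cyclic (|G| = 30); a cyclic group of order m has exactly φ(d) elements of each order d | m, and none otherwise.
5 | 30, and φ(5) = 5 − 1 = 4.

4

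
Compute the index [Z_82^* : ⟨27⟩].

5

The order of 27 must divide φ(82) = φ(2)·φ(41) = 1·40 = 40 = 2^3 · 5.
Divisors of 40: 1, 2, 4, 5, 8, 10, 20, 40.
Test each divisor d:
27^1 ≡ 27 (mod 82)
27^2 ≡ 73 (mod 82)
27^4 ≡ 81 (mod 82)
27^5 ≡ 55 (mod 82)
27^8 ≡ 1 (mod 82) ✓
Thus |⟨27⟩| = ord(27) = 8.
Index = |(Z/82Z)^×| / |⟨27⟩| = 40 / 8 = 5.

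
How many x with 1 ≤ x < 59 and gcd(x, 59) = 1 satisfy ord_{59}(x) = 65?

φ(59) = 59 − 1 = 58 = 2 · 29.
In a cyclic group of order 58, there are φ(d) elements of order d for each divisor d of 58, and zero for non-divisors.
Since 65 ∤ 58, the count is 0.

0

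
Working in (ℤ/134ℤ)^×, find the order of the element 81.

Since 81 ∈ (Z/134Z)^×, its order divides φ(134) = φ(2)·φ(67) = 1·66 = 66 = 2 · 3 · 11.
Divisors of 66: 1, 2, 3, 6, 11, 22, 33, 66.
Check 81^d mod 134 for each divisor in increasing order:
81^1 ≡ 81
81^2 ≡ 129
81^3 ≡ 131
81^6 ≡ 9
81^11 ≡ 1
So ord_134(81) = 11.

11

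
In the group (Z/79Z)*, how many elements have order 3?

2

φ(79) = 79 − 1 = 78 = 2 · 3 · 13.
Since (Z/79Z)^× is cyclic of order 78, the number of elements of order d is φ(d) when d | 78 and 0 otherwise.
3 | 78, and φ(3) = 3 − 1 = 2.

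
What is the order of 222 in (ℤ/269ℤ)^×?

134

The order of 222 must divide φ(269) = 269 − 1 = 268 = 2^2 · 67.
Divisors of 268: 1, 2, 4, 67, 134, 268.
Test each divisor d:
222^1 ≡ 222 (mod 269)
222^2 ≡ 57 (mod 269)
222^4 ≡ 21 (mod 269)
222^67 ≡ 268 (mod 269)
222^134 ≡ 1 (mod 269) ✓
Hence ord(222) = 134.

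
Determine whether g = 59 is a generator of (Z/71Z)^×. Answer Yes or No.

Yes

φ(71) = 71 − 1 = 70 = 2 · 5 · 7.
An element g generates (Z/71Z)^× iff g^(70/q) ≢ 1 (mod 71) for each prime q ∈ {2, 5, 7}.
59^35 ≡ 70 (mod 71)  [q = 2: ≢ 1 ✓]
59^14 ≡ 57 (mod 71)  [q = 5: ≢ 1 ✓]
59^10 ≡ 32 (mod 71)  [q = 7: ≢ 1 ✓]
Every test exponent gives a nontrivial residue, hence 59 generates the full group.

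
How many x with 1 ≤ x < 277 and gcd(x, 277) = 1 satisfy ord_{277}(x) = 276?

88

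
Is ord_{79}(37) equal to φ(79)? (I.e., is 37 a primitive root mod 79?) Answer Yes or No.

Yes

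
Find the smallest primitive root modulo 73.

φ(73) = 73 − 1 = 72 = 2^3 · 3^2.
g is a primitive root iff g^(72/q) ≢ 1 (mod 73) for each prime q ∈ {2, 3}.
g = 2: 2^36 ≡ 1 — hits 1, so not a primitive root.
g = 3: 3^36 ≡ 1 — hits 1, so not a primitive root.
g = 4: 4^36 ≡ 1 — hits 1, so not a primitive root.
g = 5: 5^36 ≡ 72; 5^24 ≡ 8 — none is 1, so 5 is a primitive root.
So 5 is the smallest generator of (Z/73Z)^×.

5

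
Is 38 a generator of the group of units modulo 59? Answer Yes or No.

φ(59) = 59 − 1 = 58 = 2 · 29.
Test 38^(58/q) mod 59 for each prime factor q of 58:
38^29 ≡ 58 (mod 59)  [q = 2: ≢ 1 ✓]
38^2 ≡ 28 (mod 59)  [q = 29: ≢ 1 ✓]
Every test exponent gives a nontrivial residue, hence 38 generates the full group.

Yes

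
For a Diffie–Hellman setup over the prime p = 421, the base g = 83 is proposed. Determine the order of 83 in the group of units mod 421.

Since 83 ∈ (Z/421Z)^×, its order divides φ(421) = 421 − 1 = 420 = 2^2 · 3 · 5 · 7.
Divisors of 420: 1, 2, 3, 4, 5, 6, 7, 10, 12, 14, 15, 20, 21, 28, 30, 35, 42, 60, 70, 84, 105, 140, 210, 420.
Evaluate successive powers at the divisors of 420:
83^1 ≡ 83 (mod 421)
83^2 ≡ 153 (mod 421)
83^3 ≡ 69 (mod 421)
83^4 ≡ 254 (mod 421)
83^5 ≡ 32 (mod 421)
83^6 ≡ 130 (mod 421)
83^7 ≡ 265 (mod 421)
83^10 ≡ 182 (mod 421)
83^12 ≡ 60 (mod 421)
83^14 ≡ 339 (mod 421)
83^15 ≡ 351 (mod 421)
83^20 ≡ 286 (mod 421)
83^21 ≡ 162 (mod 421)
83^28 ≡ 409 (mod 421)
83^30 ≡ 269 (mod 421)
83^35 ≡ 188 (mod 421)
83^42 ≡ 142 (mod 421)
83^60 ≡ 370 (mod 421)
83^70 ≡ 401 (mod 421)
83^84 ≡ 377 (mod 421)
83^105 ≡ 29 (mod 421)
83^140 ≡ 400 (mod 421)
83^210 ≡ 420 (mod 421)
83^420 ≡ 1 (mod 421) ✓
So ord_421(83) = 420.

420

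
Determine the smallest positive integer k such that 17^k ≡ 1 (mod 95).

ord(17) | φ(95) = φ(5·19) = (5−1)·(19−1) = 4·18 = 72 = 2^3 · 3^2.
Divisors of 72: 1, 2, 3, 4, 6, 8, 9, 12, 18, 24, 36, 72.
Evaluate successive powers at the divisors of 72:
17^1 ≡ 17
17^2 ≡ 4
17^3 ≡ 68
17^4 ≡ 16
17^6 ≡ 64
17^8 ≡ 66
17^9 ≡ 77
17^12 ≡ 11
17^18 ≡ 39
17^24 ≡ 26
17^36 ≡ 1
Therefore the multiplicative order of 17 modulo 95 is 36.

36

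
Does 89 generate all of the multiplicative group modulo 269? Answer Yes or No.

No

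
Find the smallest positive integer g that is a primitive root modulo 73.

5

φ(73) = 73 − 1 = 72 = 2^3 · 3^2.
g is a primitive root iff g^(72/q) ≢ 1 (mod 73) for each prime q ∈ {2, 3}.
g = 2: 2^36 ≡ 1 — hits 1, so not a primitive root.
g = 3: 3^36 ≡ 1 — hits 1, so not a primitive root.
g = 4: 4^36 ≡ 1 — hits 1, so not a primitive root.
g = 5: 5^36 ≡ 72; 5^24 ≡ 8 — none is 1, so 5 is a primitive root.
Hence the least primitive root of 73 is 5.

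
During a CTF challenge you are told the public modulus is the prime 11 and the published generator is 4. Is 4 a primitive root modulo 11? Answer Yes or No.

No

φ(11) = 11 − 1 = 10 = 2 · 5.
Test 4^(10/q) mod 11 for each prime factor q of 10:
4^5 ≡ 1 (mod 11)  [q = 2: ≡ 1 ✗]
4^2 ≡ 5 (mod 11)  [q = 5: ≢ 1 ✓]
Since 4^5 ≡ 1, the order of 4 divides 5 < 10, so 4 is not a primitive root.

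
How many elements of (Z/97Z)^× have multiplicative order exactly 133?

0

φ(97) = 97 − 1 = 96 = 2^5 · 3.
In a cyclic group of order 96, there are φ(d) elements of order d for each divisor d of 96, and zero for non-divisors.
Since 133 ∤ 96, the count is 0.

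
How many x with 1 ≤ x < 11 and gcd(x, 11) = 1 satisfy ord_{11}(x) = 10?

φ(11) = 11 − 1 = 10 = 2 · 5.
Since (Z/11Z)^× is cyclic of order 10, the number of elements of order d is φ(d) when d | 10 and 0 otherwise.
10 = 2 · 5 divides 10, and φ(10) = 4.

4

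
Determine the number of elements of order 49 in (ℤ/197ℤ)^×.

φ(197) = 197 − 1 = 196 = 2^2 · 7^2.
Since (Z/197Z)^× is cyclic of order 196, the number of elements of order d is φ(d) when d | 196 and 0 otherwise.
49 = 7^2 divides 196, and φ(49) = 42.

42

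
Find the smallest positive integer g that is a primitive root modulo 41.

6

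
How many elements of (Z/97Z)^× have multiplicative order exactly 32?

16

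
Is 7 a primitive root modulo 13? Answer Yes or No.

φ(13) = 13 − 1 = 12 = 2^2 · 3.
It suffices to check that the order of 7 is not a proper divisor of 12: compute 7^(12/q) for q ∈ {2, 3}.
7^6 ≡ 12 (mod 13)  [q = 2: ≢ 1 ✓]
7^4 ≡ 9 (mod 13)  [q = 3: ≢ 1 ✓]
All checks pass, so 7 has order 12 and is a primitive root modulo 13.

Yes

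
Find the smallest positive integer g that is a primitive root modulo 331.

3

φ(331) = 331 − 1 = 330 = 2 · 3 · 5 · 11.
g is a primitive root iff g^(330/q) ≢ 1 (mod 331) for each prime q ∈ {2, 3, 5, 11}.
g = 2: 2^165 ≡ 330; 2^110 ≡ 299; 2^66 ≡ 64; 2^30 ≡ 1 — hits 1, so not a primitive root.
g = 3: 3^165 ≡ 330; 3^110 ≡ 299; 3^66 ≡ 64; 3^30 ≡ 270 — none is 1, so 3 is a primitive root.
The smallest primitive root modulo 331 is 3.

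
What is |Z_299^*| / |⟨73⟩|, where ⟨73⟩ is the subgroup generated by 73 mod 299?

The order of 73 must divide φ(299) = φ(13·23) = (13−1)·(23−1) = 12·22 = 264 = 2^3 · 3 · 11.
Divisors of 264: 1, 2, 3, 4, 6, 8, 11, 12, 22, 24, 33, 44, 66, 88, 132, 264.
Evaluate successive powers at the divisors of 264:
73^1 ≡ 73 (mod 299)
73^2 ≡ 246 (mod 299)
73^3 ≡ 18 (mod 299)
73^4 ≡ 118 (mod 299)
73^6 ≡ 25 (mod 299)
73^8 ≡ 170 (mod 299)
73^11 ≡ 70 (mod 299)
73^12 ≡ 27 (mod 299)
73^22 ≡ 116 (mod 299)
73^24 ≡ 131 (mod 299)
73^33 ≡ 47 (mod 299)
73^44 ≡ 1 (mod 299) ✓
The order of 73 is 44, so the subgroup it generates has 44 elements.
The index is φ(299) / ord(73) = 264 / 44 = 6.

6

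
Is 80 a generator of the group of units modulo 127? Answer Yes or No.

φ(127) = 127 − 1 = 126 = 2 · 3^2 · 7.
80 is a primitive root mod 127 iff 80^(φ(127)/q) ≢ 1 for every prime q | φ(127), i.e. q ∈ {2, 3, 7}.
80^63 ≡ 126 (mod 127)  [q = 2: ≢ 1 ✓]
80^42 ≡ 1 (mod 127)  [q = 3: ≡ 1 ✗]
80^18 ≡ 2 (mod 127)  [q = 7: ≢ 1 ✓]
The check at q = 3 fails, so 80 generates a proper subgroup.

No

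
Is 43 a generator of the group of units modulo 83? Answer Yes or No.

φ(83) = 83 − 1 = 82 = 2 · 41.
Test 43^(82/q) mod 83 for each prime factor q of 82:
43^41 ≡ 82 (mod 83)  [q = 2: ≢ 1 ✓]
43^2 ≡ 23 (mod 83)  [q = 41: ≢ 1 ✓]
None equal 1, so ord_83(43) = 82: 43 is a primitive root.

Yes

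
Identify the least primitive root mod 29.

φ(29) = 29 − 1 = 28 = 2^2 · 7.
Test candidates g = 2, 3, … against the prime factors q ∈ {2, 7} of φ(29): g is a generator iff g^(28/q) ≢ 1 for every such q.
g = 2: 2^14 ≡ 28; 2^4 ≡ 16 — none is 1, so 2 is a primitive root.
So 2 is the smallest generator of (Z/29Z)^×.

2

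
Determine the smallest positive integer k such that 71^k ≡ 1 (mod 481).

36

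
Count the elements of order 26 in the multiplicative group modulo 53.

12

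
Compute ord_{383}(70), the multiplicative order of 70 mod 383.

ord(70) | φ(383) = 383 − 1 = 382 = 2 · 191.
Divisors of 382: 1, 2, 191, 382.
Test each divisor d:
70^1 ≡ 70
70^2 ≡ 304
70^191 ≡ 382
70^382 ≡ 1
The smallest such exponent is 382, so the order of 70 is 382.

382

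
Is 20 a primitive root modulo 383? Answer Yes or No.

Yes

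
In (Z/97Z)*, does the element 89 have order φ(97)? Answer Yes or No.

No

φ(97) = 97 − 1 = 96 = 2^5 · 3.
89 is a primitive root mod 97 iff 89^(φ(97)/q) ≢ 1 for every prime q | φ(97), i.e. q ∈ {2, 3}.
89^48 ≡ 1 (mod 97)  [q = 2: ≡ 1 ✗]
89^32 ≡ 1 (mod 97)  [q = 3: ≡ 1 ✗]
89^48 ≡ 1 shows ord(89) | 48, strictly less than φ(97); not a primitive root.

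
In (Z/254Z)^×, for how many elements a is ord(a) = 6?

φ(254) = φ(2)·φ(127) = 1·126 = 126 = 2 · 3^2 · 7.
(Z/254Z)^× is cyclic (|G| = 126); a cyclic group of order m has exactly φ(d) elements of each order d | m, and none otherwise.
6 = 2 · 3 divides 126, and φ(6) = 2.

2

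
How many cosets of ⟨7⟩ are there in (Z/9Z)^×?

2

Since 7 ∈ (Z/9Z)^×, its order divides φ(9) = φ(3^2) = 3·(3−1) = 6 = 2 · 3.
Divisors of 6: 1, 2, 3, 6.
Compute 7^d (mod 9) for the divisors d until we hit 1:
7^1 ≡ 7 (mod 9)
7^2 ≡ 4 (mod 9)
7^3 ≡ 1 (mod 9) ✓
So ord_9(7) = 3, hence |⟨7⟩| = 3.
Index = |(Z/9Z)^×| / |⟨7⟩| = 6 / 3 = 2.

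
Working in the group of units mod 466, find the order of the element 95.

232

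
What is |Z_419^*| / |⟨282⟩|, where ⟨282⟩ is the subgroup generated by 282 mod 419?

1

The order of 282 must divide φ(419) = 419 − 1 = 418 = 2 · 11 · 19.
Divisors of 418: 1, 2, 11, 19, 22, 38, 209, 418.
Test each divisor d:
282^1 ≡ 282
282^2 ≡ 333
282^11 ≡ 283
282^19 ≡ 85
282^22 ≡ 60
282^38 ≡ 102
282^209 ≡ 418
282^418 ≡ 1
So ord_419(282) = 418, hence |⟨282⟩| = 418.
[(Z/419Z)^× : ⟨282⟩] = 418/418 = 1.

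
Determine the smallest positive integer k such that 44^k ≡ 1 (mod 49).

21

By Lagrange's theorem, ord_49(44) divides φ(49) = φ(7^2) = 7·(7−1) = 42 = 2 · 3 · 7.
Divisors of 42: 1, 2, 3, 6, 7, 14, 21, 42.
Check 44^d mod 49 for each divisor in increasing order:
44^1 ≡ 44 (mod 49)
44^2 ≡ 25 (mod 49)
44^3 ≡ 22 (mod 49)
44^6 ≡ 43 (mod 49)
44^7 ≡ 30 (mod 49)
44^14 ≡ 18 (mod 49)
44^21 ≡ 1 (mod 49) ✓
So ord_49(44) = 21.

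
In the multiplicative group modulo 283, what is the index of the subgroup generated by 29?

6

The order of 29 must divide φ(283) = 283 − 1 = 282 = 2 · 3 · 47.
Divisors of 282: 1, 2, 3, 6, 47, 94, 141, 282.
Check 29^d mod 283 for each divisor in increasing order:
29^1 ≡ 29 (mod 283)
29^2 ≡ 275 (mod 283)
29^3 ≡ 51 (mod 283)
29^6 ≡ 54 (mod 283)
29^47 ≡ 1 (mod 283) ✓
So ord_283(29) = 47, hence |⟨29⟩| = 47.
The index is φ(283) / ord(29) = 282 / 47 = 6.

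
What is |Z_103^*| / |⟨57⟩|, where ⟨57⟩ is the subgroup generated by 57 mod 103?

Since 57 ∈ (Z/103Z)^×, its order divides φ(103) = 103 − 1 = 102 = 2 · 3 · 17.
Divisors of 102: 1, 2, 3, 6, 17, 34, 51, 102.
Check 57^d mod 103 for each divisor in increasing order:
57^1 ≡ 57
57^2 ≡ 56
57^3 ≡ 102
57^6 ≡ 1
The order of 57 is 6, so the subgroup it generates has 6 elements.
The index is φ(103) / ord(57) = 102 / 6 = 17.

17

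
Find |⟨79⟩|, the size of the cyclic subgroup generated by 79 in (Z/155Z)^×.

ord(79) | φ(155) = φ(5·31) = (5−1)·(31−1) = 4·30 = 120 = 2^3 · 3 · 5.
Divisors of 120: 1, 2, 3, 4, 5, 6, 8, 10, 12, 15, 20, 24, 30, 40, 60, 120.
Compute 79^d (mod 155) for the divisors d until we hit 1:
79^1 ≡ 79 (mod 155)
79^2 ≡ 41 (mod 155)
79^3 ≡ 139 (mod 155)
79^4 ≡ 131 (mod 155)
79^5 ≡ 119 (mod 155)
79^6 ≡ 101 (mod 155)
79^8 ≡ 111 (mod 155)
79^10 ≡ 56 (mod 155)
79^12 ≡ 126 (mod 155)
79^15 ≡ 154 (mod 155)
79^20 ≡ 36 (mod 155)
79^24 ≡ 66 (mod 155)
79^30 ≡ 1 (mod 155) ✓
Hence ord(79) = 30.

30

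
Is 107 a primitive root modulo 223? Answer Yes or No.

φ(223) = 223 − 1 = 222 = 2 · 3 · 37.
An element g generates (Z/223Z)^× iff g^(222/q) ≢ 1 (mod 223) for each prime q ∈ {2, 3, 37}.
107^111 ≡ 222 (mod 223)  [q = 2: ≢ 1 ✓]
107^74 ≡ 39 (mod 223)  [q = 3: ≢ 1 ✓]
107^6 ≡ 112 (mod 223)  [q = 37: ≢ 1 ✓]
Every test exponent gives a nontrivial residue, hence 107 generates the full group.

Yes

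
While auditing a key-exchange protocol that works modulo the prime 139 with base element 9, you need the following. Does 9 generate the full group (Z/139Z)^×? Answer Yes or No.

φ(139) = 139 − 1 = 138 = 2 · 3 · 23.
It suffices to check that the order of 9 is not a proper divisor of 138: compute 9^(138/q) for q ∈ {2, 3, 23}.
9^69 ≡ 1 (mod 139)  [q = 2: ≡ 1 ✗]
9^46 ≡ 96 (mod 139)  [q = 3: ≢ 1 ✓]
9^6 ≡ 44 (mod 139)  [q = 23: ≢ 1 ✓]
Since 9^69 ≡ 1, the order of 9 divides 69 < 138, so 9 is not a primitive root.

No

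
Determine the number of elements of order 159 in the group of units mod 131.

φ(131) = 131 − 1 = 130 = 2 · 5 · 13.
(Z/131Z)^× is cyclic (|G| = 130); a cyclic group of order m has exactly φ(d) elements of each order d | m, and none otherwise.
Here 130 is not a multiple of 159, so there are no elements of order 159.

0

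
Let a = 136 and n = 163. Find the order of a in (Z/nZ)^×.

By Lagrange's theorem, ord_163(136) divides φ(163) = 163 − 1 = 162 = 2 · 3^4.
Divisors of 162: 1, 2, 3, 6, 9, 18, 27, 54, 81, 162.
Check 136^d mod 163 for each divisor in increasing order:
136^1 ≡ 136 (mod 163)
136^2 ≡ 77 (mod 163)
136^3 ≡ 40 (mod 163)
136^6 ≡ 133 (mod 163)
136^9 ≡ 104 (mod 163)
136^18 ≡ 58 (mod 163)
136^27 ≡ 1 (mod 163) ✓
The smallest such exponent is 27, so the order of 136 is 27.

27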